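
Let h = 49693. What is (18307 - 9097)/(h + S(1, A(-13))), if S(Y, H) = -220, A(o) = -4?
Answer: 3070/16491 ≈ 0.18616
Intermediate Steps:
(18307 - 9097)/(h + S(1, A(-13))) = (18307 - 9097)/(49693 - 220) = 9210/49473 = 9210*(1/49473) = 3070/16491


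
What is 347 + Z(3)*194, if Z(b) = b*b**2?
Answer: 5585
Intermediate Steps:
Z(b) = b**3
347 + Z(3)*194 = 347 + 3**3*194 = 347 + 27*194 = 347 + 5238 = 5585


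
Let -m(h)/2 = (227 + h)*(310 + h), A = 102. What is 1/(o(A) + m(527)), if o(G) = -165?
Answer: -1/1262361 ≈ -7.9217e-7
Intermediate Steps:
m(h) = -2*(227 + h)*(310 + h)
1/(o(A) + m(527)) = 1/(-165 + (-140740 - 1074*527 - 2*527²)) = 1/(-165 + (-140740 - 565998 - 2*277729)) = 1/(-165 + (-140740 - 565998 - 555458)) = 1/(-165 - 1262196) = 1/(-1262361) = -1/1262361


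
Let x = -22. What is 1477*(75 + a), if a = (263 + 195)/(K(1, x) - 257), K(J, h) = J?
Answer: 13840967/128 ≈ 1.0813e+5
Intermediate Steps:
a = -229/128 (a = (263 + 195)/(1 - 257) = 458/(-256) = 458*(-1/256) = -229/128 ≈ -1.7891)
1477*(75 + a) = 1477*(75 - 229/128) = 1477*(9371/128) = 13840967/128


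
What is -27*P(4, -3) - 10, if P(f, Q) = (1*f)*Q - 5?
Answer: 449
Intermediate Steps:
P(f, Q) = -5 + Q*f (P(f, Q) = f*Q - 5 = Q*f - 5 = -5 + Q*f)
-27*P(4, -3) - 10 = -27*(-5 - 3*4) - 10 = -27*(-5 - 12) - 10 = -27*(-17) - 10 = 459 - 10 = 449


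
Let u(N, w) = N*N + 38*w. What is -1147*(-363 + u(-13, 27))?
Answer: -954304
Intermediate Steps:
u(N, w) = N² + 38*w
-1147*(-363 + u(-13, 27)) = -1147*(-363 + ((-13)² + 38*27)) = -1147*(-363 + (169 + 1026)) = -1147*(-363 + 1195) = -1147*832 = -954304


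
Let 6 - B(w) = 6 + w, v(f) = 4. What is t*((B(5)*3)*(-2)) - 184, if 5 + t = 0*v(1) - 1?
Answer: -364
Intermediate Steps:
B(w) = -w (B(w) = 6 - (6 + w) = 6 + (-6 - w) = -w)
t = -6 (t = -5 + (0*4 - 1) = -5 + (0 - 1) = -5 - 1 = -6)
t*((B(5)*3)*(-2)) - 184 = -6*-1*5*3*(-2) - 184 = -6*(-5*3)*(-2) - 184 = -(-90)*(-2) - 184 = -6*30 - 184 = -180 - 184 = -364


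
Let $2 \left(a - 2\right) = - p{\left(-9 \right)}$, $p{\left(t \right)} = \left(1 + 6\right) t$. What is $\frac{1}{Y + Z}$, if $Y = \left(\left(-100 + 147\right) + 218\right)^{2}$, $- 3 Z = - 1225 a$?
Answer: $\frac{6}{503425} \approx 1.1918 \cdot 10^{-5}$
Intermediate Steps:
$p{\left(t \right)} = 7 t$
$a = \frac{67}{2}$ ($a = 2 + \frac{\left(-1\right) 7 \left(-9\right)}{2} = 2 + \frac{\left(-1\right) \left(-63\right)}{2} = 2 + \frac{1}{2} \cdot 63 = 2 + \frac{63}{2} = \frac{67}{2} \approx 33.5$)
$Z = \frac{82075}{6}$ ($Z = - \frac{\left(-1225\right) \frac{67}{2}}{3} = \left(- \frac{1}{3}\right) \left(- \frac{82075}{2}\right) = \frac{82075}{6} \approx 13679.0$)
$Y = 70225$ ($Y = \left(47 + 218\right)^{2} = 265^{2} = 70225$)
$\frac{1}{Y + Z} = \frac{1}{70225 + \frac{82075}{6}} = \frac{1}{\frac{503425}{6}} = \frac{6}{503425}$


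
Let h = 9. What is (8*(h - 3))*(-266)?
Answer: -12768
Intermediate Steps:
(8*(h - 3))*(-266) = (8*(9 - 3))*(-266) = (8*6)*(-266) = 48*(-266) = -12768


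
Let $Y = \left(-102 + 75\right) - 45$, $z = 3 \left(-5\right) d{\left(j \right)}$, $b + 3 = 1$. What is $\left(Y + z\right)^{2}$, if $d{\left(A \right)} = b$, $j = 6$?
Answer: $1764$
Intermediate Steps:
$b = -2$ ($b = -3 + 1 = -2$)
$d{\left(A \right)} = -2$
$z = 30$ ($z = 3 \left(-5\right) \left(-2\right) = \left(-15\right) \left(-2\right) = 30$)
$Y = -72$ ($Y = -27 - 45 = -72$)
$\left(Y + z\right)^{2} = \left(-72 + 30\right)^{2} = \left(-42\right)^{2} = 1764$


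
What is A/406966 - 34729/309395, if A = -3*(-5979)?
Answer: -8583904099/125913245570 ≈ -0.068173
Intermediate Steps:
A = 17937
A/406966 - 34729/309395 = 17937/406966 - 34729/309395 = -8583904099/125913245570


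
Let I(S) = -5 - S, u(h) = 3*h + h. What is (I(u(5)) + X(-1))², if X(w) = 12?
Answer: 169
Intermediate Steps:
u(h) = 4*h
(I(u(5)) + X(-1))² = ((-5 - 4*5) + 12)² = ((-5 - 1*20) + 12)² = ((-5 - 20) + 12)² = (-25 + 12)² = (-13)² = 169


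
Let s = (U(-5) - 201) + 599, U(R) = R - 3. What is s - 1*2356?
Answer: -1966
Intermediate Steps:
U(R) = -3 + R
s = 390 (s = ((-3 - 5) - 201) + 599 = (-8 - 201) + 599 = -209 + 599 = 390)
s - 1*2356 = 390 - 1*2356 = 390 - 2356 = -1966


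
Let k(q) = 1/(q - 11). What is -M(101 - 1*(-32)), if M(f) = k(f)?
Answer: -1/122 ≈ -0.0081967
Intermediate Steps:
k(q) = 1/(-11 + q)
M(f) = 1/(-11 + f)
-M(101 - 1*(-32)) = -1/(-11 + (101 - 1*(-32))) = -1/(-11 + (101 + 32)) = -1/(-11 + 133) = -1/122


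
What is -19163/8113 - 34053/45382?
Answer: -1145927255/368184166 ≈ -3.1124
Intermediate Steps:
-19163/8113 - 34053/45382 = -1145927255/368184166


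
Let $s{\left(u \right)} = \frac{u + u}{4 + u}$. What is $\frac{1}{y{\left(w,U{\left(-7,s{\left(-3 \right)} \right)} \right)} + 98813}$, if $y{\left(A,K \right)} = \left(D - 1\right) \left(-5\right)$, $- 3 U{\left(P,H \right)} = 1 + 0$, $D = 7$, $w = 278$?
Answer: $\frac{1}{98783} \approx 1.0123 \cdot 10^{-5}$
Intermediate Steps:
$s{\left(u \right)} = \frac{2 u}{4 + u}$
$U{\left(P,H \right)} = - \frac{1}{3}$ ($U{\left(P,H \right)} = - \frac{1 + 0}{3} = \left(- \frac{1}{3}\right) 1 = - \frac{1}{3}$)
$y{\left(A,K \right)} = -30$ ($y{\left(A,K \right)} = \left(7 - 1\right) \left(-5\right) = 6 \left(-5\right) = -30$)
$\frac{1}{y{\left(w,U{\left(-7,s{\left(-3 \right)} \right)} \right)} + 98813} = \frac{1}{-30 + 98813} = \frac{1}{98783}$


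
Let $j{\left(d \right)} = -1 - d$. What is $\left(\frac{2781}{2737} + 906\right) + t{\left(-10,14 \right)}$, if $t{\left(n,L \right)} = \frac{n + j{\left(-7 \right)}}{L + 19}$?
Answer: $\frac{81911651}{90321} \approx 906.89$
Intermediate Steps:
$t{\left(n,L \right)} = \frac{6 + n}{19 + L}$ ($t{\left(n,L \right)} = \frac{n - -6}{L + 19} = \frac{n + \left(-1 + 7\right)}{19 + L} = \frac{n + 6}{19 + L} = \frac{6 + n}{19 + L}$)
$\left(\frac{2781}{2737} + 906\right) + t{\left(-10,14 \right)} = \left(\frac{2781}{2737} + 906\right) + \frac{6 - 10}{19 + 14} = \left(2781 \cdot \frac{1}{2737} + 906\right) + \frac{1}{33} \left(-4\right) = \left(\frac{2781}{2737} + 906\right) + \frac{1}{33} \left(-4\right) = \frac{2482503}{2737} - \frac{4}{33} = \frac{81911651}{90321}$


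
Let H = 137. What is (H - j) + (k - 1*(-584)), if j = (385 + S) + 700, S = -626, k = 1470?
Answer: 1732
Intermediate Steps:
j = 459 (j = (385 - 626) + 700 = -241 + 700 = 459)
(H - j) + (k - 1*(-584)) = (137 - 1*459) + (1470 - 1*(-584)) = (137 - 459) + (1470 + 584) = -322 + 2054 = 1732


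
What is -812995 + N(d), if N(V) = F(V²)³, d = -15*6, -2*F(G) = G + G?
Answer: -531441812995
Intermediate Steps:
F(G) = -G (F(G) = -(G + G)/2 = -G)
d = -90
N(V) = -V⁶ (N(V) = (-V²)³ = -V⁶)
-812995 + N(d) = -812995 - 1*(-90)⁶ = -812995 - 1*531441000000 = -812995 - 531441000000 = -531441812995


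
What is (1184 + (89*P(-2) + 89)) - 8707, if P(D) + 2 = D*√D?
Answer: -7612 - 178*I*√2 ≈ -7612.0 - 251.73*I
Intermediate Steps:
P(D) = -2 + D^(3/2) (P(D) = -2 + D*√D = -2 + D^(3/2))
(1184 + (89*P(-2) + 89)) - 8707 = (1184 + (89*(-2 + (-2)^(3/2)) + 89)) - 8707 = (1184 + (89*(-2 - 2*I*√2) + 89)) - 8707 = (1184 + ((-178 - 178*I*√2) + 89)) - 8707 = (1184 + (-89 - 178*I*√2)) - 8707 = (1095 - 178*I*√2) - 8707 = -7612 - 178*I*√2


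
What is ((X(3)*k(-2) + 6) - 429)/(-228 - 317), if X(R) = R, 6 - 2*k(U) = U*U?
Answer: 84/109 ≈ 0.77064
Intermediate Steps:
k(U) = 3 - U²/2 (k(U) = 3 - U*U/2 = 3 - U²/2)
((X(3)*k(-2) + 6) - 429)/(-228 - 317) = ((3*(3 - ½*(-2)²) + 6) - 429)/(-228 - 317) = ((3*(3 - ½*4) + 6) - 429)/(-545) = ((3*(3 - 2) + 6) - 429)*(-1/545) = ((3*1 + 6) - 429)*(-1/545) = ((3 + 6) - 429)*(-1/545) = (9 - 429)*(-1/545) = -420*(-1/545) = 84/109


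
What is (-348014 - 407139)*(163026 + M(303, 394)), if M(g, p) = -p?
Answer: -122812042696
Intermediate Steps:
(-348014 - 407139)*(163026 + M(303, 394)) = (-348014 - 407139)*(163026 - 1*394) = -755153*(163026 - 394) = -755153*162632 = -122812042696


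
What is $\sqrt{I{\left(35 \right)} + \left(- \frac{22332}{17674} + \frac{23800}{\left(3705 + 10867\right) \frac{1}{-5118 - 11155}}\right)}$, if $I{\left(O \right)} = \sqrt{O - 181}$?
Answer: $\frac{\sqrt{-27546987861937393408 + 1036401546762481 i \sqrt{146}}}{32193191} \approx 0.037057 + 163.03 i$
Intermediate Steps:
$I{\left(O \right)} = \sqrt{-181 + O}$
$\sqrt{I{\left(35 \right)} + \left(- \frac{22332}{17674} + \frac{23800}{\left(3705 + 10867\right) \frac{1}{-5118 - 11155}}\right)} = \sqrt{\sqrt{-181 + 35} + \left(- \frac{22332}{17674} + \frac{23800}{\left(3705 + 10867\right) \frac{1}{-5118 - 11155}}\right)} = \sqrt{\sqrt{-146} + \left(\left(-22332\right) \frac{1}{17674} + \frac{23800}{14572 \frac{1}{-16273}}\right)} = \sqrt{i \sqrt{146} + \left(- \frac{11166}{8837} + \frac{23800}{14572 \left(- \frac{1}{16273}\right)}\right)} = \sqrt{i \sqrt{146} + \left(- \frac{11166}{8837} + \frac{23800}{- \frac{14572}{16273}}\right)} = \sqrt{i \sqrt{146} + \left(- \frac{11166}{8837} + 23800 \left(- \frac{16273}{14572}\right)\right)} = \sqrt{i \sqrt{146} - \frac{855677458688}{32193191}} = \sqrt{- \frac{855677458688}{32193191} + i \sqrt{146}}$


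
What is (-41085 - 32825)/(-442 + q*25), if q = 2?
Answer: 36955/196 ≈ 188.55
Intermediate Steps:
(-41085 - 32825)/(-442 + q*25) = (-41085 - 32825)/(-442 + 2*25) = -73910/(-442 + 50) = -73910/(-392) = -73910*(-1/392) = 36955/196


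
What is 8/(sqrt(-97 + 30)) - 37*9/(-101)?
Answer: 333/101 - 8*I*sqrt(67)/67 ≈ 3.297 - 0.97736*I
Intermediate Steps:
8/(sqrt(-97 + 30)) - 37*9/(-101) = 8/(sqrt(-67)) - 333*(-1/101) = 8/((I*sqrt(67))) + 333/101 = 8*(-I*sqrt(67)/67) + 333/101 = -8*I*sqrt(67)/67 + 333/101 = 333/101 - 8*I*sqrt(67)/67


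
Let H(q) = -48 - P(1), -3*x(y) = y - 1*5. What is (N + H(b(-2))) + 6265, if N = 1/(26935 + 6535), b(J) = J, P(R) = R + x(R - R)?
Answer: 623981213/100410 ≈ 6214.3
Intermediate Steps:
x(y) = 5/3 - y/3 (x(y) = -(y - 1*5)/3 = -(y - 5)/3 = -(-5 + y)/3 = 5/3 - y/3)
P(R) = 5/3 + R (P(R) = R + (5/3 - (R - R)/3) = R + (5/3 - ⅓*0) = R + (5/3 + 0) = R + 5/3 = 5/3 + R)
H(q) = -152/3 (H(q) = -48 - (5/3 + 1) = -48 - 1*8/3 = -48 - 8/3 = -152/3)
N = 1/33470 ≈ 2.9877e-5
(N + H(b(-2))) + 6265 = (1/33470 - 152/3) + 6265 = -5087437/100410 + 6265 = 623981213/100410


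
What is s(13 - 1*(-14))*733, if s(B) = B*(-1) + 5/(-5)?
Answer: -20524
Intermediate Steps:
s(B) = -1 - B (s(B) = -B + 5*(-⅕) = -B - 1 = -1 - B)
s(13 - 1*(-14))*733 = (-1 - (13 - 1*(-14)))*733 = (-1 - (13 + 14))*733 = (-1 - 1*27)*733 = (-1 - 27)*733 = -28*733 = -20524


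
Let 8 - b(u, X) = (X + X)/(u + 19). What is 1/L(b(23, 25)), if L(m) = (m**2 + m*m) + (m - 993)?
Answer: -441/394012 ≈ -0.0011193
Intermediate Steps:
b(u, X) = 8 - 2*X/(19 + u) (b(u, X) = 8 - (X + X)/(u + 19) = 8 - 2*X/(19 + u))
L(m) = -993 + m + 2*m**2 (L(m) = (m**2 + m**2) + (-993 + m) = 2*m**2 + (-993 + m) = -993 + m + 2*m**2)
1/L(b(23, 25)) = 1/(-993 + 2*(76 - 1*25 + 4*23)/(19 + 23) + 2*(2*(76 - 1*25 + 4*23)/(19 + 23))**2) = 1/(-993 + 2*(76 - 25 + 92)/42 + 2*(2*(76 - 25 + 92)/42)**2) = 1/(-993 + 2*(1/42)*143 + 2*(2*(1/42)*143)**2) = 1/(-993 + 143/21 + 2*(143/21)**2) = 1/(-993 + 143/21 + 2*(20449/441)) = 1/(-993 + 143/21 + 40898/441) = 1/(-394012/441) = -441/394012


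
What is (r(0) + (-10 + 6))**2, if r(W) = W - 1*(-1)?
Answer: 9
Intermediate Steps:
r(W) = 1 + W (r(W) = W + 1 = 1 + W)
(r(0) + (-10 + 6))**2 = ((1 + 0) + (-10 + 6))**2 = (1 - 4)**2 = (-3)**2 = 9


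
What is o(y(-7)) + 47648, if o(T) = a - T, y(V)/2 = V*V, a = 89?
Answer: 47639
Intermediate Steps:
y(V) = 2*V² (y(V) = 2*(V*V) = 2*V²)
o(T) = 89 - T
o(y(-7)) + 47648 = (89 - 2*(-7)²) + 47648 = (89 - 2*49) + 47648 = (89 - 1*98) + 47648 = (89 - 98) + 47648 = -9 + 47648 = 47639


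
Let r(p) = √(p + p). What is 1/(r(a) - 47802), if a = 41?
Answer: -23901/1142515561 - √82/2285031122 ≈ -2.0924e-5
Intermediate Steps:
r(p) = √2*√p (r(p) = √(2*p) = √2*√p)
1/(r(a) - 47802) = 1/(√2*√41 - 47802) = 1/(√82 - 47802) = 1/(-47802 + √82)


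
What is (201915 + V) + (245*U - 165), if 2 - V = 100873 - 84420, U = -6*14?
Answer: 164719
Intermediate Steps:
U = -84
V = -16451 (V = 2 - (100873 - 84420) = 2 - 1*16453 = 2 - 16453 = -16451)
(201915 + V) + (245*U - 165) = (201915 - 16451) + (245*(-84) - 165) = 185464 + (-20580 - 165) = 185464 - 20745 = 164719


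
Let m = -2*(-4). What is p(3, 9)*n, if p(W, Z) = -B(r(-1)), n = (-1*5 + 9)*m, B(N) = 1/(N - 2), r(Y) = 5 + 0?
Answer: -32/3 ≈ -10.667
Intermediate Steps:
m = 8
r(Y) = 5
B(N) = 1/(-2 + N)
n = 32 (n = (-1*5 + 9)*8 = (-5 + 9)*8 = 4*8 = 32)
p(W, Z) = -⅓ (p(W, Z) = -1/(-2 + 5) = -1/3 = -1*⅓ = -⅓)
p(3, 9)*n = -⅓*32 = -32/3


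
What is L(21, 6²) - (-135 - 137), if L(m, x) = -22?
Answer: 250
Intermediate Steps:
L(21, 6²) - (-135 - 137) = -22 - (-135 - 137) = -22 - 1*(-272) = -22 + 272 = 250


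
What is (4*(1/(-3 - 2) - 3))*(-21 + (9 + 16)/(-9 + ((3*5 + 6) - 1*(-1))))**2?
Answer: -3936256/845 ≈ -4658.3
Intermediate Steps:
(4*(1/(-3 - 2) - 3))*(-21 + (9 + 16)/(-9 + ((3*5 + 6) - 1*(-1))))**2 = (4*(1/(-5) - 3))*(-21 + 25/(-9 + ((15 + 6) + 1)))**2 = (4*(-1/5 - 3))*(-21 + 25/(-9 + (21 + 1)))**2 = (4*(-16/5))*(-21 + 25/(-9 + 22))**2 = -64*(-21 + 25/13)**2/5 = -64*(-248/13)**2/5 = -64/5*61504/169 = -3936256/845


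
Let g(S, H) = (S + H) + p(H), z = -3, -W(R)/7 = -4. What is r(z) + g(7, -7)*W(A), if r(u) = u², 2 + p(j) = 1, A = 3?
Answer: -19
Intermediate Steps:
W(R) = 28 (W(R) = -7*(-4) = 28)
p(j) = -1 (p(j) = -2 + 1 = -1)
g(S, H) = -1 + H + S (g(S, H) = (S + H) - 1 = (H + S) - 1 = -1 + H + S)
r(z) + g(7, -7)*W(A) = (-3)² + (-1 - 7 + 7)*28 = 9 - 1*28 = 9 - 28 = -19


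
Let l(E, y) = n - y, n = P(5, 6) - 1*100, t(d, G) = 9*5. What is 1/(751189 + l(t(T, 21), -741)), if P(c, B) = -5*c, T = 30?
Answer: 1/751805 ≈ 1.3301e-6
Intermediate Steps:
t(d, G) = 45
n = -125 (n = -5*5 - 1*100 = -25 - 100 = -125)
l(E, y) = -125 - y
1/(751189 + l(t(T, 21), -741)) = 1/(751189 + (-125 - 1*(-741))) = 1/(751189 + (-125 + 741)) = 1/(751189 + 616) = 1/751805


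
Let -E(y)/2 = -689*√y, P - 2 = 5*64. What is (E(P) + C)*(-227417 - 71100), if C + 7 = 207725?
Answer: -62007354206 - 411356426*√322 ≈ -6.9389e+10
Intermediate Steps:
C = 207718 (C = -7 + 207725 = 207718)
P = 322 (P = 2 + 5*64 = 2 + 320 = 322)
E(y) = 1378*√y (E(y) = -(-1378)*√y = 1378*√y)
(E(P) + C)*(-227417 - 71100) = (1378*√322 + 207718)*(-227417 - 71100) = (207718 + 1378*√322)*(-298517) = -62007354206 - 411356426*√322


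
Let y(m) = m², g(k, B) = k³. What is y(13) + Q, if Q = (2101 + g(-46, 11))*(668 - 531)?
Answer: -13047026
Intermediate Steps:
Q = -13047195 (Q = (2101 + (-46)³)*(668 - 531) = (2101 - 97336)*137 = -95235*137 = -13047195)
y(13) + Q = 13² - 13047195 = 169 - 13047195 = -13047026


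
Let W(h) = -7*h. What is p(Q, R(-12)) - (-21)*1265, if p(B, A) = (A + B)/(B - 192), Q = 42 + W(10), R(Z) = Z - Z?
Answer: 1461082/55 ≈ 26565.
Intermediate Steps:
R(Z) = 0
Q = -28 (Q = 42 - 7*10 = 42 - 70 = -28)
p(B, A) = (A + B)/(-192 + B)
p(Q, R(-12)) - (-21)*1265 = (0 - 28)/(-192 - 28) - (-21)*1265 = -28/(-220) - 1*(-26565) = -1/220*(-28) + 26565 = 7/55 + 26565 = 1461082/55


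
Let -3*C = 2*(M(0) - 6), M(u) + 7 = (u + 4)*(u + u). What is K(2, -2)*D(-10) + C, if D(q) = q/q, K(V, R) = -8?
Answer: ⅔ ≈ 0.66667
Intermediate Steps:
M(u) = -7 + 2*u*(4 + u) (M(u) = -7 + (u + 4)*(u + u) = -7 + (4 + u)*(2*u) = -7 + 2*u*(4 + u))
C = 26/3 (C = -2*((-7 + 2*0² + 8*0) - 6)/3 = -2*((-7 + 2*0 + 0) - 6)/3 = -2*((-7 + 0 + 0) - 6)/3 = -2*(-7 - 6)/3 = -2*(-13)/3 = -⅓*(-26) = 26/3 ≈ 8.6667)
D(q) = 1
K(2, -2)*D(-10) + C = -8*1 + 26/3 = -8 + 26/3 = ⅔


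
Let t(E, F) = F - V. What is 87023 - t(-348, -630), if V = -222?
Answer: 87431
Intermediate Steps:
t(E, F) = 222 + F (t(E, F) = F - 1*(-222) = F + 222 = 222 + F)
87023 - t(-348, -630) = 87023 - (222 - 630) = 87023 - 1*(-408) = 87023 + 408 = 87431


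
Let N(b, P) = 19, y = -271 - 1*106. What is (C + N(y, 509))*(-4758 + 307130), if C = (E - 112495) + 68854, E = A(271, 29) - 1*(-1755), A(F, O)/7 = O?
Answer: -12598027008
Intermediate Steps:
y = -377 (y = -271 - 106 = -377)
A(F, O) = 7*O
E = 1958 (E = 7*29 - 1*(-1755) = 203 + 1755 = 1958)
C = -41683 (C = (1958 - 112495) + 68854 = -110537 + 68854 = -41683)
(C + N(y, 509))*(-4758 + 307130) = (-41683 + 19)*(-4758 + 307130) = -41664*302372 = -12598027008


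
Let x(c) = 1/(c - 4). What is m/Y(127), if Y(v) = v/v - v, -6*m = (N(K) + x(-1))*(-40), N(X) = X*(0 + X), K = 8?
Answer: -638/189 ≈ -3.3757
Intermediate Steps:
x(c) = 1/(-4 + c)
N(X) = X² (N(X) = X*X = X²)
m = 1276/3 (m = -(8² + 1/(-4 - 1))*(-40)/6 = -(64 + 1/(-5))*(-40)/6 = -(64 - ⅕)*(-40)/6 = -319*(-40)/30 = -⅙*(-2552) = 1276/3 ≈ 425.33)
Y(v) = 1 - v
m/Y(127) = 1276/(3*(1 - 1*127)) = 1276/(3*(1 - 127)) = (1276/3)/(-126) = (1276/3)*(-1/126) = -638/189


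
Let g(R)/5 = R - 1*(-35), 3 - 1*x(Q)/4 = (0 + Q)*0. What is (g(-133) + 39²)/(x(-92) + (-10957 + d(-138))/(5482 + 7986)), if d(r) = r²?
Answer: 13885508/169703 ≈ 81.822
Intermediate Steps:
x(Q) = 12 (x(Q) = 12 - 4*(0 + Q)*0 = 12 - 4*Q*0 = 12 - 4*0 = 12 + 0 = 12)
g(R) = 175 + 5*R (g(R) = 5*(R - 1*(-35)) = 5*(R + 35) = 5*(35 + R) = 175 + 5*R)
(g(-133) + 39²)/(x(-92) + (-10957 + d(-138))/(5482 + 7986)) = ((175 + 5*(-133)) + 39²)/(12 + (-10957 + (-138)²)/(5482 + 7986)) = ((175 - 665) + 1521)/(12 + (-10957 + 19044)/13468) = (-490 + 1521)/(12 + 8087*(1/13468)) = 1031/(12 + 8087/13468) = 1031/(169703/13468) = 1031*(13468/169703) = 13885508/169703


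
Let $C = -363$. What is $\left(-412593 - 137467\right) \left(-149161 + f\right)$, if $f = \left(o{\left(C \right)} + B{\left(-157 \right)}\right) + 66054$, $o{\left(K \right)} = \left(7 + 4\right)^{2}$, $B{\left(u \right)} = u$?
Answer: $45733638580$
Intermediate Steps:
$o{\left(K \right)} = 121$ ($o{\left(K \right)} = 11^{2} = 121$)
$f = 66018$ ($f = \left(121 - 157\right) + 66054 = -36 + 66054 = 66018$)
$\left(-412593 - 137467\right) \left(-149161 + f\right) = \left(-412593 - 137467\right) \left(-149161 + 66018\right) = \left(-550060\right) \left(-83143\right) = 45733638580$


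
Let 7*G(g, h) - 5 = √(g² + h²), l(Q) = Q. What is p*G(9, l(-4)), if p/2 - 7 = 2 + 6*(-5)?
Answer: -30 - 6*√97 ≈ -89.093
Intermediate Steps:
p = -42 (p = 14 + 2*(2 + 6*(-5)) = 14 + 2*(2 - 30) = 14 + 2*(-28) = 14 - 56 = -42)
G(g, h) = 5/7 + √(g² + h²)/7
p*G(9, l(-4)) = -42*(5/7 + √(9² + (-4)²)/7) = -42*(5/7 + √(81 + 16)/7) = -42*(5/7 + √97/7) = -30 - 6*√97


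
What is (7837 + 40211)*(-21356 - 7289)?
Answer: -1376334960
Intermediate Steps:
(7837 + 40211)*(-21356 - 7289) = 48048*(-28645) = -1376334960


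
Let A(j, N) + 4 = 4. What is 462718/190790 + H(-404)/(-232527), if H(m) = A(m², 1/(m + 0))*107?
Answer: 231359/95395 ≈ 2.4253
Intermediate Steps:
A(j, N) = 0 (A(j, N) = -4 + 4 = 0)
H(m) = 0 (H(m) = 0*107 = 0)
462718/190790 + H(-404)/(-232527) = 462718/190790 + 0/(-232527) = 462718*(1/190790) + 0*(-1/232527) = 231359/95395 + 0 = 231359/95395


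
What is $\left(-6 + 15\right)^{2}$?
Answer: $81$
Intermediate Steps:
$\left(-6 + 15\right)^{2} = 9^{2} = 81$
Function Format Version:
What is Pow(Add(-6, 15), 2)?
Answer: 81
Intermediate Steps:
Pow(Add(-6, 15), 2) = Pow(9, 2) = 81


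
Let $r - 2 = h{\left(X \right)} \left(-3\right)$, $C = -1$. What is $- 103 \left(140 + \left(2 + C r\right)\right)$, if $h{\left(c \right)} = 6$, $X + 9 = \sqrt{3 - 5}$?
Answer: $-16274$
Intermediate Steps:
$X = -9 + i \sqrt{2}$ ($X = -9 + \sqrt{3 - 5} = -9 + \sqrt{-2} = -9 + i \sqrt{2} \approx -9.0 + 1.4142 i$)
$r = -16$ ($r = 2 + 6 \left(-3\right) = 2 - 18 = -16$)
$- 103 \left(140 + \left(2 + C r\right)\right) = - 103 \left(140 + \left(2 - -16\right)\right) = - 103 \left(140 + \left(2 + 16\right)\right) = - 103 \left(140 + 18\right) = \left(-103\right) 158 = -16274$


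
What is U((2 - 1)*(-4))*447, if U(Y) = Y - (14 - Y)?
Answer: -9834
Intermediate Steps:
U(Y) = -14 + 2*Y (U(Y) = Y + (-14 + Y) = -14 + 2*Y)
U((2 - 1)*(-4))*447 = (-14 + 2*((2 - 1)*(-4)))*447 = (-14 + 2*(1*(-4)))*447 = (-14 + 2*(-4))*447 = (-14 - 8)*447 = -22*447 = -9834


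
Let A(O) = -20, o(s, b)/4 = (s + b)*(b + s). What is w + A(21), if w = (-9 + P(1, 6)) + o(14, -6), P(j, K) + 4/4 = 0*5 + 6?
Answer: 232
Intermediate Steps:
o(s, b) = 4*(b + s)² (o(s, b) = 4*((s + b)*(b + s)) = 4*((b + s)*(b + s)) = 4*(b + s)²)
P(j, K) = 5 (P(j, K) = -1 + (0*5 + 6) = -1 + (0 + 6) = -1 + 6 = 5)
w = 252 (w = (-9 + 5) + 4*(-6 + 14)² = -4 + 4*8² = -4 + 4*64 = -4 + 256 = 252)
w + A(21) = 252 - 20 = 232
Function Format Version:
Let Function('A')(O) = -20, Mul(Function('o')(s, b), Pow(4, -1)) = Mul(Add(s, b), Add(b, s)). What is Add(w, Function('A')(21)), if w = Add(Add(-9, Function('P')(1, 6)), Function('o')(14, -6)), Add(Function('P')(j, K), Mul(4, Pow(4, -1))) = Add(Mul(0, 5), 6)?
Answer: 232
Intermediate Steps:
Function('o')(s, b) = Mul(4, Pow(Add(b, s), 2)) (Function('o')(s, b) = Mul(4, Mul(Add(s, b), Add(b, s))) = Mul(4, Mul(Add(b, s), Add(b, s))) = Mul(4, Pow(Add(b, s), 2)))
Function('P')(j, K) = 5 (Function('P')(j, K) = Add(-1, Add(Mul(0, 5), 6)) = Add(-1, Add(0, 6)) = Add(-1, 6) = 5)
w = 252 (w = Add(Add(-9, 5), Mul(4, Pow(Add(-6, 14), 2))) = Add(-4, Mul(4, Pow(8, 2))) = Add(-4, Mul(4, 64)) = Add(-4, 256) = 252)
Add(w, Function('A')(21)) = Add(252, -20) = 232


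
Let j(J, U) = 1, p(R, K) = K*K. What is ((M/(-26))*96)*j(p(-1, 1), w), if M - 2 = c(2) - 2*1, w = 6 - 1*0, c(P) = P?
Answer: -96/13 ≈ -7.3846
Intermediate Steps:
p(R, K) = K²
w = 6 (w = 6 + 0 = 6)
M = 2 (M = 2 + (2 - 2*1) = 2 + (2 - 2) = 2 + 0 = 2)
((M/(-26))*96)*j(p(-1, 1), w) = ((2/(-26))*96)*1 = ((2*(-1/26))*96)*1 = -1/13*96*1 = -96/13*1 = -96/13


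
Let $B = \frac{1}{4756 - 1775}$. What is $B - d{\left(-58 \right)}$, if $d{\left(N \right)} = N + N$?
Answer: $\frac{345797}{2981} \approx 116.0$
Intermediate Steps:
$d{\left(N \right)} = 2 N$
$B = \frac{1}{2981} \approx 0.00033546$
$B - d{\left(-58 \right)} = \frac{1}{2981} - 2 \left(-58\right) = \frac{1}{2981} - -116 = \frac{1}{2981} + 116 = \frac{345797}{2981}$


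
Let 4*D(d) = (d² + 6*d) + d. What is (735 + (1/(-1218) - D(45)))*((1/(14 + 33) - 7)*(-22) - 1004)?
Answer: -1217140738/9541 ≈ -1.2757e+5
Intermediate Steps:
D(d) = d²/4 + 7*d/4 (D(d) = ((d² + 6*d) + d)/4 = (d² + 7*d)/4 = d²/4 + 7*d/4)
(735 + (1/(-1218) - D(45)))*((1/(14 + 33) - 7)*(-22) - 1004) = (735 + (1/(-1218) - 45*(7 + 45)/4))*((1/(14 + 33) - 7)*(-22) - 1004) = (735 + (-1/1218 - 45*52/4))*((1/47 - 7)*(-22) - 1004) = (735 + (-1/1218 - 1*585))*((1/47 - 7)*(-22) - 1004) = (735 + (-1/1218 - 585))*(-328/47*(-22) - 1004) = (735 - 712531/1218)*(7216/47 - 1004) = (182699/1218)*(-39972/47) = -1217140738/9541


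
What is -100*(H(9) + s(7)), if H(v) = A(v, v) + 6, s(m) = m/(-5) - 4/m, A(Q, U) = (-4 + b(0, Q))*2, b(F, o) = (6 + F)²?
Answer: -47620/7 ≈ -6802.9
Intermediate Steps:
A(Q, U) = 64 (A(Q, U) = (-4 + (6 + 0)²)*2 = (-4 + 6²)*2 = (-4 + 36)*2 = 32*2 = 64)
s(m) = -4/m - m/5 (s(m) = m*(-⅕) - 4/m = -m/5 - 4/m = -4/m - m/5)
H(v) = 70 (H(v) = 64 + 6 = 70)
-100*(H(9) + s(7)) = -100*(70 + (-4/7 - ⅕*7)) = -100*(70 + (-4*⅐ - 7/5)) = -100*(70 + (-4/7 - 7/5)) = -100*(70 - 69/35) = -100*2381/35 = -47620/7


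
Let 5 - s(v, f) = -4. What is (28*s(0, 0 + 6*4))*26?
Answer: 6552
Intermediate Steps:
s(v, f) = 9 (s(v, f) = 5 - 1*(-4) = 5 + 4 = 9)
(28*s(0, 0 + 6*4))*26 = (28*9)*26 = 252*26 = 6552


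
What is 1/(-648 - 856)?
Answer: -1/1504 ≈ -0.00066489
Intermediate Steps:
1/(-648 - 856) = 1/(-1504) = -1/1504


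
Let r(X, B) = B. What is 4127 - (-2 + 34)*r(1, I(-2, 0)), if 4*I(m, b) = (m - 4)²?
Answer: 3839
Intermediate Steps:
I(m, b) = (-4 + m)²/4 (I(m, b) = (m - 4)²/4 = (-4 + m)²/4)
4127 - (-2 + 34)*r(1, I(-2, 0)) = 4127 - (-2 + 34)*(-4 - 2)²/4 = 4127 - 32*(¼)*(-6)² = 4127 - 32*(¼)*36 = 4127 - 32*9 = 4127 - 1*288 = 4127 - 288 = 3839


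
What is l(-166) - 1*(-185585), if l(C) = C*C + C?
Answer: 212975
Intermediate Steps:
l(C) = C + C² (l(C) = C² + C = C + C²)
l(-166) - 1*(-185585) = -166*(1 - 166) - 1*(-185585) = -166*(-165) + 185585 = 27390 + 185585 = 212975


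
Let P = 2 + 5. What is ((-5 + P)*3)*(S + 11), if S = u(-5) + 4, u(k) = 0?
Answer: 90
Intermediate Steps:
P = 7
S = 4 (S = 0 + 4 = 4)
((-5 + P)*3)*(S + 11) = ((-5 + 7)*3)*(4 + 11) = (2*3)*15 = 6*15 = 90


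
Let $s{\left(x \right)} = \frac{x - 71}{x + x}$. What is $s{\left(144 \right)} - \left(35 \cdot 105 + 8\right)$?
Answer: $- \frac{1060631}{288} \approx -3682.7$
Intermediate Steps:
$s{\left(x \right)} = \frac{-71 + x}{2 x}$
$s{\left(144 \right)} - \left(35 \cdot 105 + 8\right) = \frac{-71 + 144}{2 \cdot 144} - \left(35 \cdot 105 + 8\right) = \frac{1}{2} \cdot \frac{1}{144} \cdot 73 - \left(3675 + 8\right) = \frac{73}{288} - 3683 = - \frac{1060631}{288}$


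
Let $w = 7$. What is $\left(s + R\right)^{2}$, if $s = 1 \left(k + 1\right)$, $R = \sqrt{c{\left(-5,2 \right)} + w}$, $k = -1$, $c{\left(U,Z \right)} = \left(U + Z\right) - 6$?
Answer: $-2$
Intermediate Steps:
$c{\left(U,Z \right)} = -6 + U + Z$
$R = i \sqrt{2}$ ($R = \sqrt{\left(-6 - 5 + 2\right) + 7} = \sqrt{-9 + 7} = \sqrt{-2} = i \sqrt{2} \approx 1.4142 i$)
$s = 0$ ($s = 1 \left(-1 + 1\right) = 1 \cdot 0 = 0$)
$\left(s + R\right)^{2} = \left(0 + i \sqrt{2}\right)^{2} = \left(i \sqrt{2}\right)^{2} = -2$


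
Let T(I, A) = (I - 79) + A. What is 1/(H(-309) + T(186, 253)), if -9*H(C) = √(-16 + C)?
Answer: 5832/2099585 + 9*I*√13/2099585 ≈ 0.0027777 + 1.5455e-5*I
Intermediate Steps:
H(C) = -√(-16 + C)/9
T(I, A) = -79 + A + I (T(I, A) = (-79 + I) + A = -79 + A + I)
1/(H(-309) + T(186, 253)) = 1/(-√(-16 - 309)/9 + (-79 + 253 + 186)) = 1/(-5*I*√13/9 + 360) = 1/(360 - 5*I*√13/9)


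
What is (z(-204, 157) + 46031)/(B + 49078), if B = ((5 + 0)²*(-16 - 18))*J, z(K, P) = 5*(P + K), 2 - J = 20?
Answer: 22898/32189 ≈ 0.71136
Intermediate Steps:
J = -18 (J = 2 - 1*20 = 2 - 20 = -18)
z(K, P) = 5*K + 5*P (z(K, P) = 5*(K + P) = 5*K + 5*P)
B = 15300 (B = ((5 + 0)²*(-16 - 18))*(-18) = (5²*(-34))*(-18) = (25*(-34))*(-18) = -850*(-18) = 15300)
(z(-204, 157) + 46031)/(B + 49078) = ((5*(-204) + 5*157) + 46031)/(15300 + 49078) = ((-1020 + 785) + 46031)/64378 = (-235 + 46031)*(1/64378) = 45796*(1/64378) = 22898/32189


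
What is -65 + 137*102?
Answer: 13909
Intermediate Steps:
-65 + 137*102 = -65 + 13974 = 13909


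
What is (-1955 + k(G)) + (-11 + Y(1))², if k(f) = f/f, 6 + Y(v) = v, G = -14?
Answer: -1698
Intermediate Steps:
Y(v) = -6 + v
k(f) = 1
(-1955 + k(G)) + (-11 + Y(1))² = (-1955 + 1) + (-11 + (-6 + 1))² = -1954 + (-11 - 5)² = -1954 + (-16)² = -1954 + 256 = -1698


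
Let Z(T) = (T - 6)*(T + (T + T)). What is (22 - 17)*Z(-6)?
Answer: 1080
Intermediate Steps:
Z(T) = 3*T*(-6 + T) (Z(T) = (-6 + T)*(T + 2*T) = (-6 + T)*(3*T) = 3*T*(-6 + T))
(22 - 17)*Z(-6) = (22 - 17)*(3*(-6)*(-6 - 6)) = 5*(3*(-6)*(-12)) = 5*216 = 1080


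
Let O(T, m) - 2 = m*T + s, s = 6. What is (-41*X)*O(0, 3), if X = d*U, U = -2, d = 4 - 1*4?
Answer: 0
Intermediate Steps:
d = 0 (d = 4 - 4 = 0)
O(T, m) = 8 + T*m (O(T, m) = 2 + (m*T + 6) = 2 + (T*m + 6) = 2 + (6 + T*m) = 8 + T*m)
X = 0 (X = 0*(-2) = 0)
(-41*X)*O(0, 3) = (-41*0)*(8 + 0*3) = 0*(8 + 0) = 0*8 = 0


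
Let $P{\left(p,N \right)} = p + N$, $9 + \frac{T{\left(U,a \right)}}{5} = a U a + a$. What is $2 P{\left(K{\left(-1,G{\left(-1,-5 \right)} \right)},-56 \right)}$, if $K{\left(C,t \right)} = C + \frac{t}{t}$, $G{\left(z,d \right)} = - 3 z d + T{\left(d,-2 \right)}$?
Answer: $-112$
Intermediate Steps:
$T{\left(U,a \right)} = -45 + 5 a + 5 U a^{2}$ ($T{\left(U,a \right)} = -45 + 5 \left(a U a + a\right) = -45 + 5 \left(U a a + a\right) = -45 + 5 \left(U a^{2} + a\right) = -45 + 5 \left(a + U a^{2}\right) = -45 + \left(5 a + 5 U a^{2}\right) = -45 + 5 a + 5 U a^{2}$)
$G{\left(z,d \right)} = -55 + 20 d - 3 d z$ ($G{\left(z,d \right)} = - 3 z d + \left(-45 + 5 \left(-2\right) + 5 d \left(-2\right)^{2}\right) = - 3 d z - \left(55 - 5 d 4\right) = - 3 d z - \left(55 - 20 d\right) = - 3 d z + \left(-55 + 20 d\right) = -55 + 20 d - 3 d z$)
$K{\left(C,t \right)} = 1 + C$ ($K{\left(C,t \right)} = C + 1 = 1 + C$)
$P{\left(p,N \right)} = N + p$
$2 P{\left(K{\left(-1,G{\left(-1,-5 \right)} \right)},-56 \right)} = 2 \left(-56 + \left(1 - 1\right)\right) = 2 \left(-56 + 0\right) = 2 \left(-56\right) = -112$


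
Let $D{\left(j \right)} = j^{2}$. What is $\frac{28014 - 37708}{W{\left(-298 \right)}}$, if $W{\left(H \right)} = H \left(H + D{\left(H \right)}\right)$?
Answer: $\frac{4847}{13187394} \approx 0.00036755$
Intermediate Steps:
$W{\left(H \right)} = H \left(H + H^{2}\right)$
$\frac{28014 - 37708}{W{\left(-298 \right)}} = \frac{28014 - 37708}{\left(-298\right)^{2} \left(1 - 298\right)} = \frac{28014 - 37708}{88804 \left(-297\right)} = - \frac{9694}{-26374788} = \left(-9694\right) \left(- \frac{1}{26374788}\right) = \frac{4847}{13187394}$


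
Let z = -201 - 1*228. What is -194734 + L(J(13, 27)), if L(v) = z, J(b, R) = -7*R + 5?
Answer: -195163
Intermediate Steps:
z = -429 (z = -201 - 228 = -429)
J(b, R) = 5 - 7*R
L(v) = -429
-194734 + L(J(13, 27)) = -194734 - 429 = -195163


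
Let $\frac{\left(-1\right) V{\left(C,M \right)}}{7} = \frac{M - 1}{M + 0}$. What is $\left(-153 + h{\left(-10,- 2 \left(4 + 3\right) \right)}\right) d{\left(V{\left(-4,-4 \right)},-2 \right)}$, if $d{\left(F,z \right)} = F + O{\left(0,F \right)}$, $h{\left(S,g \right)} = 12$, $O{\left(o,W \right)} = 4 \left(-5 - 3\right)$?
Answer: $\frac{22983}{4} \approx 5745.8$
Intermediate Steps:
$O{\left(o,W \right)} = -32$ ($O{\left(o,W \right)} = 4 \left(-8\right) = -32$)
$V{\left(C,M \right)} = - \frac{7 \left(-1 + M\right)}{M}$ ($V{\left(C,M \right)} = - 7 \frac{M - 1}{M + 0} = - 7 \frac{-1 + M}{M} = - \frac{7 \left(-1 + M\right)}{M}$)
$d{\left(F,z \right)} = -32 + F$ ($d{\left(F,z \right)} = F - 32 = -32 + F$)
$\left(-153 + h{\left(-10,- 2 \left(4 + 3\right) \right)}\right) d{\left(V{\left(-4,-4 \right)},-2 \right)} = \left(-153 + 12\right) \left(-32 - \left(7 - \frac{7}{-4}\right)\right) = - 141 \left(-32 + \left(-7 + 7 \left(- \frac{1}{4}\right)\right)\right) = - 141 \left(-32 - \frac{35}{4}\right) = \left(-141\right) \left(- \frac{163}{4}\right) = \frac{22983}{4}$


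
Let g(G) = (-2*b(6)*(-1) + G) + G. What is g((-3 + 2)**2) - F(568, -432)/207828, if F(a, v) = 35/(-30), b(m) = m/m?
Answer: 4987879/1246968 ≈ 4.0000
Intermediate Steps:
b(m) = 1
F(a, v) = -7/6 (F(a, v) = 35*(-1/30) = -7/6)
g(G) = 2 + 2*G (g(G) = (-2*1*(-1) + G) + G = (-2*(-1) + G) + G = (2 + G) + G = 2 + 2*G)
g((-3 + 2)**2) - F(568, -432)/207828 = (2 + 2*(-3 + 2)**2) - (-7)/(6*207828) = (2 + 2*(-1)**2) - (-7)/(6*207828) = (2 + 2*1) - 1*(-7/1246968) = (2 + 2) + 7/1246968 = 4 + 7/1246968 = 4987879/1246968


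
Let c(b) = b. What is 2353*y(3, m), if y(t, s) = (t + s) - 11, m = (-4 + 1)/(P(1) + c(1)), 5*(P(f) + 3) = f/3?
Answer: -440011/29 ≈ -15173.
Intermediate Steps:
P(f) = -3 + f/15 (P(f) = -3 + (f/3)/5 = -3 + f/15)
m = 45/29 (m = (-4 + 1)/((-3 + (1/15)*1) + 1) = -3/((-3 + 1/15) + 1) = -3/(-44/15 + 1) = -3/(-29/15) = -3*(-15/29) = 45/29 ≈ 1.5517)
y(t, s) = -11 + s + t (y(t, s) = (s + t) - 11 = -11 + s + t)
2353*y(3, m) = 2353*(-11 + 45/29 + 3) = 2353*(-187/29) = -440011/29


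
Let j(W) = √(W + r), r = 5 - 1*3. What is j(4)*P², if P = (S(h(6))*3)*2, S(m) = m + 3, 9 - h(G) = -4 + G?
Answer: 3600*√6 ≈ 8818.2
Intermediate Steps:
h(G) = 13 - G (h(G) = 9 - (-4 + G) = 9 + (4 - G) = 13 - G)
r = 2 (r = 5 - 3 = 2)
j(W) = √(2 + W) (j(W) = √(W + 2) = √(2 + W))
S(m) = 3 + m
P = 60 (P = ((3 + (13 - 1*6))*3)*2 = ((3 + (13 - 6))*3)*2 = ((3 + 7)*3)*2 = (10*3)*2 = 30*2 = 60)
j(4)*P² = √(2 + 4)*60² = √6*3600 = 3600*√6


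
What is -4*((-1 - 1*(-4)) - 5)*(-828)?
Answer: -6624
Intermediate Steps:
-4*((-1 - 1*(-4)) - 5)*(-828) = -4*((-1 + 4) - 5)*(-828) = -4*(3 - 5)*(-828) = -4*(-2)*(-828) = 8*(-828) = -6624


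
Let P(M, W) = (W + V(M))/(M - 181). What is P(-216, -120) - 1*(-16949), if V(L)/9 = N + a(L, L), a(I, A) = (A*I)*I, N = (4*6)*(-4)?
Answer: 97429001/397 ≈ 2.4541e+5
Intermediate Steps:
N = -96 (N = 24*(-4) = -96)
a(I, A) = A*I**2
V(L) = -864 + 9*L**3 (V(L) = 9*(-96 + L*L**2) = 9*(-96 + L**3) = -864 + 9*L**3)
P(M, W) = (-864 + W + 9*M**3)/(-181 + M) (P(M, W) = (W + (-864 + 9*M**3))/(M - 181) = (-864 + W + 9*M**3)/(-181 + M))
P(-216, -120) - 1*(-16949) = (-864 - 120 + 9*(-216)**3)/(-181 - 216) - 1*(-16949) = (-864 - 120 + 9*(-10077696))/(-397) + 16949 = -(-864 - 120 - 90699264)/397 + 16949 = -1/397*(-90700248) + 16949 = 90700248/397 + 16949 = 97429001/397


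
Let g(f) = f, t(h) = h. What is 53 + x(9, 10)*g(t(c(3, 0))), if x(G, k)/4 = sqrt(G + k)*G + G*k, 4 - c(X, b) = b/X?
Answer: 1493 + 144*sqrt(19) ≈ 2120.7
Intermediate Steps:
c(X, b) = 4 - b/X
x(G, k) = 4*G*k + 4*G*sqrt(G + k) (x(G, k) = 4*(sqrt(G + k)*G + G*k) = 4*(G*sqrt(G + k) + G*k) = 4*(G*k + G*sqrt(G + k)) = 4*G*k + 4*G*sqrt(G + k))
53 + x(9, 10)*g(t(c(3, 0))) = 53 + (4*9*(10 + sqrt(9 + 10)))*(4 - 1*0/3) = 53 + (4*9*(10 + sqrt(19)))*(4 - 1*0*1/3) = 53 + (360 + 36*sqrt(19))*(4 + 0) = 53 + (360 + 36*sqrt(19))*4 = 53 + (1440 + 144*sqrt(19)) = 1493 + 144*sqrt(19)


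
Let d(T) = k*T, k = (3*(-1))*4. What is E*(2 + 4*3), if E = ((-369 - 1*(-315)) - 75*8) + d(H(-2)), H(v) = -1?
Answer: -8988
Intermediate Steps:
k = -12 (k = -3*4 = -12)
d(T) = -12*T
E = -642 (E = ((-369 - 1*(-315)) - 75*8) - 12*(-1) = ((-369 + 315) - 600) + 12 = (-54 - 600) + 12 = -654 + 12 = -642)
E*(2 + 4*3) = -642*(2 + 4*3) = -642*(2 + 12) = -642*14 = -8988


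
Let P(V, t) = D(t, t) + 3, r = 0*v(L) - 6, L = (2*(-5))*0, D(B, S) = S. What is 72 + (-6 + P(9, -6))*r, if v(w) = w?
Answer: 126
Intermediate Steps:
L = 0 (L = -10*0 = 0)
r = -6 (r = 0*0 - 6 = 0 - 6 = -6)
P(V, t) = 3 + t (P(V, t) = t + 3 = 3 + t)
72 + (-6 + P(9, -6))*r = 72 + (-6 + (3 - 6))*(-6) = 72 + (-6 - 3)*(-6) = 72 - 9*(-6) = 72 + 54 = 126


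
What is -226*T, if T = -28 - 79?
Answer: 24182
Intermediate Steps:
T = -107
-226*T = -226*(-107) = 24182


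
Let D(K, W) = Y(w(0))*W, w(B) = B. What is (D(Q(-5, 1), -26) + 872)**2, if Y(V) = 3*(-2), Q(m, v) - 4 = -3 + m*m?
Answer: 1056784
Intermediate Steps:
Q(m, v) = 1 + m**2 (Q(m, v) = 4 + (-3 + m*m) = 4 + (-3 + m**2) = 1 + m**2)
Y(V) = -6
D(K, W) = -6*W
(D(Q(-5, 1), -26) + 872)**2 = (-6*(-26) + 872)**2 = (156 + 872)**2 = 1028**2 = 1056784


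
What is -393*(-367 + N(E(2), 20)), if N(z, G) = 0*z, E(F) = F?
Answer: 144231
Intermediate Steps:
N(z, G) = 0
-393*(-367 + N(E(2), 20)) = -393*(-367 + 0) = -393*(-367) = 144231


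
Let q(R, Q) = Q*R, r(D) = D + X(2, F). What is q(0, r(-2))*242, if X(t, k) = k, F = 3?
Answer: 0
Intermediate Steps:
r(D) = 3 + D (r(D) = D + 3 = 3 + D)
q(0, r(-2))*242 = ((3 - 2)*0)*242 = (1*0)*242 = 0*242 = 0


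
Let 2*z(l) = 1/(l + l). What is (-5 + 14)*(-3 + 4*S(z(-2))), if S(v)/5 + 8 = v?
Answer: -2979/2 ≈ -1489.5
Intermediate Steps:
z(l) = 1/(4*l) (z(l) = 1/(2*(l + l)) = 1/(2*((2*l))) = (1/(2*l))/2 = 1/(4*l))
S(v) = -40 + 5*v
(-5 + 14)*(-3 + 4*S(z(-2))) = (-5 + 14)*(-3 + 4*(-40 + 5*((¼)/(-2)))) = 9*(-3 + 4*(-40 + 5*((¼)*(-½)))) = 9*(-3 + 4*(-40 + 5*(-⅛))) = 9*(-3 + 4*(-40 - 5/8)) = 9*(-3 + 4*(-325/8)) = 9*(-3 - 325/2) = 9*(-331/2) = -2979/2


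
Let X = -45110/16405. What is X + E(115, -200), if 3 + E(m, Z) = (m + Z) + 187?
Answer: 315797/3281 ≈ 96.250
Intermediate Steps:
E(m, Z) = 184 + Z + m (E(m, Z) = -3 + ((m + Z) + 187) = -3 + ((Z + m) + 187) = -3 + (187 + Z + m) = 184 + Z + m)
X = -9022/3281 (X = -45110*1/16405 = -9022/3281 ≈ -2.7498)
X + E(115, -200) = -9022/3281 + (184 - 200 + 115) = -9022/3281 + 99 = 315797/3281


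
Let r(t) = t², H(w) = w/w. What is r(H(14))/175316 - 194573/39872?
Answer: -8527930049/1747549888 ≈ -4.8799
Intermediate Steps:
H(w) = 1
r(H(14))/175316 - 194573/39872 = 1²/175316 - 194573/39872 = 1*(1/175316) - 194573*1/39872 = 1/175316 - 194573/39872 = -8527930049/1747549888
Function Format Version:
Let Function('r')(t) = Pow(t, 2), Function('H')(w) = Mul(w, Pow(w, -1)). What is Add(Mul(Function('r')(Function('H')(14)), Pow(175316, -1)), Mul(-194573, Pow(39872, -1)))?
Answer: Rational(-8527930049, 1747549888) ≈ -4.8799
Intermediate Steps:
Function('H')(w) = 1
Add(Mul(Function('r')(Function('H')(14)), Pow(175316, -1)), Mul(-194573, Pow(39872, -1))) = Add(Mul(Pow(1, 2), Pow(175316, -1)), Mul(-194573, Pow(39872, -1))) = Add(Mul(1, Rational(1, 175316)), Mul(-194573, Rational(1, 39872))) = Add(Rational(1, 175316), Rational(-194573, 39872)) = Rational(-8527930049, 1747549888)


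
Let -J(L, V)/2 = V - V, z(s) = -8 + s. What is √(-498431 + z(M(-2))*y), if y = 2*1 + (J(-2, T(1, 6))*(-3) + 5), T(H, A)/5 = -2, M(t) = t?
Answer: 3*I*√55389 ≈ 706.05*I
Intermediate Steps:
T(H, A) = -10 (T(H, A) = 5*(-2) = -10)
J(L, V) = 0 (J(L, V) = -2*(V - V) = -2*0 = 0)
y = 7 (y = 2*1 + (0*(-3) + 5) = 2 + (0 + 5) = 2 + 5 = 7)
√(-498431 + z(M(-2))*y) = √(-498431 + (-8 - 2)*7) = √(-498431 - 10*7) = √(-498431 - 70) = √(-498501) = 3*I*√55389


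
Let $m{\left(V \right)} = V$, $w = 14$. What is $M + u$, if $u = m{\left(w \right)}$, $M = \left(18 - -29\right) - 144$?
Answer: $-83$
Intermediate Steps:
$M = -97$ ($M = \left(18 + 29\right) - 144 = 47 - 144 = -97$)
$u = 14$
$M + u = -97 + 14 = -83$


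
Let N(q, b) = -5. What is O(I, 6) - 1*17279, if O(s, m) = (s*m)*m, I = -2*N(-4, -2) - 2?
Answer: -16991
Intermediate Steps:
I = 8 (I = -2*(-5) - 2 = 10 - 2 = 8)
O(s, m) = s*m² (O(s, m) = (m*s)*m = s*m²)
O(I, 6) - 1*17279 = 8*6² - 1*17279 = 8*36 - 17279 = 288 - 17279 = -16991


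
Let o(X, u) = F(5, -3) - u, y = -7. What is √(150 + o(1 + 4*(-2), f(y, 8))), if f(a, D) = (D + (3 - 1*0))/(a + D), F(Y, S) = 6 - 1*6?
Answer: √139 ≈ 11.790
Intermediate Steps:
F(Y, S) = 0 (F(Y, S) = 6 - 6 = 0)
f(a, D) = (3 + D)/(D + a) (f(a, D) = (D + (3 + 0))/(D + a) = (D + 3)/(D + a) = (3 + D)/(D + a))
o(X, u) = -u (o(X, u) = 0 - u = -u)
√(150 + o(1 + 4*(-2), f(y, 8))) = √(150 - (3 + 8)/(8 - 7)) = √(150 - 11/1) = √(150 - 11) = √139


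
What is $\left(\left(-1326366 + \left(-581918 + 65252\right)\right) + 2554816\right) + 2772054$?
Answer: $3483838$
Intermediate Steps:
$\left(\left(-1326366 + \left(-581918 + 65252\right)\right) + 2554816\right) + 2772054 = \left(\left(-1326366 - 516666\right) + 2554816\right) + 2772054 = \left(-1843032 + 2554816\right) + 2772054 = 711784 + 2772054 = 3483838$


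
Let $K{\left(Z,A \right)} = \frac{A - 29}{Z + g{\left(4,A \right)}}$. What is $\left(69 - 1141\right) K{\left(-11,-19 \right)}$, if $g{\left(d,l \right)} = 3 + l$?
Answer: $- \frac{17152}{9} \approx -1905.8$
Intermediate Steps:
$K{\left(Z,A \right)} = \frac{-29 + A}{3 + A + Z}$ ($K{\left(Z,A \right)} = \frac{A - 29}{Z + \left(3 + A\right)} = \frac{-29 + A}{3 + A + Z}$)
$\left(69 - 1141\right) K{\left(-11,-19 \right)} = \left(69 - 1141\right) \frac{-29 - 19}{3 - 19 - 11} = - 1072 \frac{1}{-27} \left(-48\right) = - 1072 \left(\left(- \frac{1}{27}\right) \left(-48\right)\right) = \left(-1072\right) \frac{16}{9} = - \frac{17152}{9}$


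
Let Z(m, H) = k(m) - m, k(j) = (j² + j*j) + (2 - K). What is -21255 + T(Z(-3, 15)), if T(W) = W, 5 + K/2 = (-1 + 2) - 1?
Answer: -21222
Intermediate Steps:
K = -10 (K = -10 + 2*((-1 + 2) - 1) = -10 + 2*(1 - 1) = -10 + 2*0 = -10 + 0 = -10)
k(j) = 12 + 2*j² (k(j) = (j² + j*j) + (2 - 1*(-10)) = (j² + j²) + (2 + 10) = 2*j² + 12 = 12 + 2*j²)
Z(m, H) = 12 - m + 2*m² (Z(m, H) = (12 + 2*m²) - m = 12 - m + 2*m²)
-21255 + T(Z(-3, 15)) = -21255 + (12 - 1*(-3) + 2*(-3)²) = -21255 + (12 + 3 + 2*9) = -21255 + (12 + 3 + 18) = -21255 + 33 = -21222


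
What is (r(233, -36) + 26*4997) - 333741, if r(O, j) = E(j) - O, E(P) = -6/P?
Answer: -1224311/6 ≈ -2.0405e+5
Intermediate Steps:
r(O, j) = -O - 6/j (r(O, j) = -6/j - O = -O - 6/j)
(r(233, -36) + 26*4997) - 333741 = ((-1*233 - 6/(-36)) + 26*4997) - 333741 = ((-233 - 6*(-1/36)) + 129922) - 333741 = ((-233 + ⅙) + 129922) - 333741 = (-1397/6 + 129922) - 333741 = 778135/6 - 333741 = -1224311/6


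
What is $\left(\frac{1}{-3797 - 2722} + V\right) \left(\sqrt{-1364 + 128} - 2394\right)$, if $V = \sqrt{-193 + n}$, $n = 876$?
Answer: $\frac{2 \left(1 - 6519 \sqrt{683}\right) \left(1197 - i \sqrt{309}\right)}{6519} \approx -62565.0 + 918.79 i$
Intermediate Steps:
$V = \sqrt{683}$ ($V = \sqrt{-193 + 876} = \sqrt{683} \approx 26.134$)
$\left(\frac{1}{-3797 - 2722} + V\right) \left(\sqrt{-1364 + 128} - 2394\right) = \left(\frac{1}{-3797 - 2722} + \sqrt{683}\right) \left(\sqrt{-1364 + 128} - 2394\right) = \left(\frac{1}{-6519} + \sqrt{683}\right) \left(\sqrt{-1236} - 2394\right) = \left(- \frac{1}{6519} + \sqrt{683}\right) \left(2 i \sqrt{309} - 2394\right) = \left(- \frac{1}{6519} + \sqrt{683}\right) \left(-2394 + 2 i \sqrt{309}\right) = \left(-2394 + 2 i \sqrt{309}\right) \left(- \frac{1}{6519} + \sqrt{683}\right)$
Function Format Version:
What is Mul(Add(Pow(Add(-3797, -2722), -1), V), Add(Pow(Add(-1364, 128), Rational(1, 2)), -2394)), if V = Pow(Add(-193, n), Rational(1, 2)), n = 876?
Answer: Mul(Rational(2, 6519), Add(1, Mul(-6519, Pow(683, Rational(1, 2)))), Add(1197, Mul(-1, I, Pow(309, Rational(1, 2))))) ≈ Add(-62565., Mul(918.79, I))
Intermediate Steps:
V = Pow(683, Rational(1, 2)) (V = Pow(Add(-193, 876), Rational(1, 2)) = Pow(683, Rational(1, 2)) ≈ 26.134)
Mul(Add(Pow(Add(-3797, -2722), -1), V), Add(Pow(Add(-1364, 128), Rational(1, 2)), -2394)) = Mul(Add(Pow(Add(-3797, -2722), -1), Pow(683, Rational(1, 2))), Add(Pow(Add(-1364, 128), Rational(1, 2)), -2394)) = Mul(Add(Pow(-6519, -1), Pow(683, Rational(1, 2))), Add(Pow(-1236, Rational(1, 2)), -2394)) = Mul(Add(Rational(-1, 6519), Pow(683, Rational(1, 2))), Add(Mul(2, I, Pow(309, Rational(1, 2))), -2394)) = Mul(Add(Rational(-1, 6519), Pow(683, Rational(1, 2))), Add(-2394, Mul(2, I, Pow(309, Rational(1, 2))))) = Mul(Add(-2394, Mul(2, I, Pow(309, Rational(1, 2)))), Add(Rational(-1, 6519), Pow(683, Rational(1, 2))))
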